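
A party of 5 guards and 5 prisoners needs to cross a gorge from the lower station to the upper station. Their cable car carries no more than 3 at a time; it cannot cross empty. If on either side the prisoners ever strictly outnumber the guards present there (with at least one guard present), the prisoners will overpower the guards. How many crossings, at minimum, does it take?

Counting alone: each trip to the upper station takes at most 3 across and each return brings at least 1 back, so after t trips out (and t−1 returns) at most 3t − (t−1) of the 10 are across; that first reaches 10 at t = 5, so at least 9 crossings are needed.
The safety rule pushes this higher. Following every safe sequence of crossings, the most of the 10 that can be at the upper station as the cable car arrives there on crossing 9 is 9 — never all 10.
So no plan with fewer than 11 crossings exists, and this one achieves 11:
1. 2 prisoners → the upper station.  (the lower station: 5G 3P; the upper station: 0G 2P)
2. 1 prisoner ← the lower station.  (the lower station: 5G 4P; the upper station: 0G 1P)
3. 3 prisoners → the upper station.  (the lower station: 5G 1P; the upper station: 0G 4P)
4. 1 prisoner ← the lower station.  (the lower station: 5G 2P; the upper station: 0G 3P)
5. 3 guards → the upper station.  (the lower station: 2G 2P; the upper station: 3G 3P)
6. 1 guard and 1 prisoner ← the lower station.  (the lower station: 3G 3P; the upper station: 2G 2P)
7. 3 guards → the upper station.  (the lower station: 0G 3P; the upper station: 5G 2P)
8. 1 prisoner ← the lower station.  (the lower station: 0G 4P; the upper station: 5G 1P)
9. 2 prisoners → the upper station.  (the lower station: 0G 2P; the upper station: 5G 3P)
10. 1 prisoner ← the lower station.  (the lower station: 0G 3P; the upper station: 5G 2P)
11. 3 prisoners → the upper station.  (the lower station: 0G 0P; the upper station: 5G 5P)

11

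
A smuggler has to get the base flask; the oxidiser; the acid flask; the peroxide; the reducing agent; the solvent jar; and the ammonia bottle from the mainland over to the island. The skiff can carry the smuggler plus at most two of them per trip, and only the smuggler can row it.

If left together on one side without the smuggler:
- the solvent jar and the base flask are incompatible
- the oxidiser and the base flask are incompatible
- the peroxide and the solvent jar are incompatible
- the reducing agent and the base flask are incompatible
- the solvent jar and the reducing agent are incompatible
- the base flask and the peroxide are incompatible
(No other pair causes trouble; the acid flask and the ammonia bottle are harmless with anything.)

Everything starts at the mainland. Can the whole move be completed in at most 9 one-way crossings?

Counting alone: the smuggler can take at most 2 across per trip to the island, so moving all 7 needs at least 4 loaded trips out, with a return between consecutive ones — at least 7 crossings.
The safety rule pushes this higher. Following every safe sequence of crossings, the most of the 7 that can be at the island as the skiff arrives there on crossings 7, 9 is 5, 6 respectively — never all 7.
So the move cannot be finished within 9 crossings. (The shortest complete plan takes 11:)
1. Smuggler goes to the island with the base flask and the solvent jar.
2. Smuggler goes back to the mainland with the base flask.
3. Smuggler goes to the island with the base flask and the oxidiser.
4. Smuggler goes back to the mainland with the base flask.
5. Smuggler goes to the island with the acid flask and the base flask.
6. Smuggler goes back to the mainland with the base flask.
7. Smuggler goes to the island with the ammonia bottle and the base flask.
8. Smuggler goes back to the mainland with the base flask.
9. Smuggler goes to the island with the peroxide and the reducing agent.
10. Smuggler goes back to the mainland with the solvent jar.
11. Smuggler goes to the island with the base flask and the solvent jar.

No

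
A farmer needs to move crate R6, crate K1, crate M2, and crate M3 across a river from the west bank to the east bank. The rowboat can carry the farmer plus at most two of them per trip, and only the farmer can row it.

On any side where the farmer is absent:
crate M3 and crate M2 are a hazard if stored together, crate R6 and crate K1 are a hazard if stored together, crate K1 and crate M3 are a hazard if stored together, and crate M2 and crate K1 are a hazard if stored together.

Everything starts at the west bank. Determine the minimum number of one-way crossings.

Counting alone: the farmer can take at most 2 across per trip to the east bank, so moving all 4 needs at least 2 loaded trips out, with a return between consecutive ones — at least 3 crossings.
The safety rule pushes this higher. Following every safe sequence of crossings, the most of the 4 that can be at the east bank as the rowboat arrives there on crossing 3 is 3 — never all 4.
So no plan with fewer than 5 crossings exists, and this one achieves 5:
1. Farmer goes to the east bank with crate K1 and crate M2.
2. Farmer goes back to the west bank with crate K1.
3. Farmer goes to the east bank with crate K1 and crate R6.
4. Farmer goes back to the west bank with crate K1.
5. Farmer goes to the east bank with crate K1 and crate M3.

5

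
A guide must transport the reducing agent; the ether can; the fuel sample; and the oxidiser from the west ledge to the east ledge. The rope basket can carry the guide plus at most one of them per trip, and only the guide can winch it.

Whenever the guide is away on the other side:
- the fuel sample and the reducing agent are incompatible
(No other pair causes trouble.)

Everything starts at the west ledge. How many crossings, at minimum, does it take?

7

Counting alone: the guide can take at most 1 across per trip to the east ledge, so moving all 4 needs at least 4 loaded trips out, with a return between consecutive ones — at least 7 crossings.
The plan below uses exactly 7 crossings, so it is optimal:
1. Guide goes to the east ledge with the reducing agent.
2. Guide goes back to the west ledge alone.
3. Guide goes to the east ledge with the ether can.
4. Guide goes back to the west ledge alone.
5. Guide goes to the east ledge with the oxidiser.
6. Guide goes back to the west ledge alone.
7. Guide goes to the east ledge with the fuel sample.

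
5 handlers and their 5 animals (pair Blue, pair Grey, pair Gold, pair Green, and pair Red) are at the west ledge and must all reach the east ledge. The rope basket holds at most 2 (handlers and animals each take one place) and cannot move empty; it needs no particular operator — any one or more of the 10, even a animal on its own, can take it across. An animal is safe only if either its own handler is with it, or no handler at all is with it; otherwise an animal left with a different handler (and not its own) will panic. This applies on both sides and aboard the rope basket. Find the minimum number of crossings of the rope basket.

Following every safe sequence of crossings from the start, the most of the 10 that can be at the east ledge as the rope basket arrives there on crossings 1, 3, 5, 7 is 2, 3, 4, 5 respectively; the best ever achieved is 5 of 10.
From crossing 9 on, no configuration arises that was not already reachable earlier: only 82 distinct safe configurations (who is on which side, and where the rope basket is) can ever be reached, none of them has everyone across, and every continuation just revisits them. So no valid plan exists.

impossible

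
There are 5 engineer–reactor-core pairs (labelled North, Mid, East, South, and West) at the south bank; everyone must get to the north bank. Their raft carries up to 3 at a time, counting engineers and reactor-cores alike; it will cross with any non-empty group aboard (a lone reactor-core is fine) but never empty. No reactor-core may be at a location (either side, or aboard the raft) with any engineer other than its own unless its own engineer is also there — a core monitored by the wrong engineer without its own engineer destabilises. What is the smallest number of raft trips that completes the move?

11

Counting alone: each trip to the north bank takes at most 3 across and each return brings at least 1 back, so after t trips out (and t−1 returns) at most 3t − (t−1) of the 10 are across; that first reaches 10 at t = 5, so at least 9 crossings are needed.
The safety rule pushes this higher. Following every safe sequence of crossings, the most of the 10 that can be at the north bank as the raft arrives there on crossing 9 is 9 — never all 10.
So no plan with fewer than 11 crossings exists, and this one achieves 11:
1. engineer North and reactor-core North cross → the north bank.
2. engineer North crosses ← the south bank.
3. reactor-core East, reactor-core Mid, and reactor-core South cross → the north bank.
4. reactor-core North crosses ← the south bank.
5. engineer East, engineer Mid, and engineer South cross → the north bank.
6. engineer Mid and reactor-core Mid cross ← the south bank.
7. engineer Mid, engineer North, and engineer West cross → the north bank.
8. reactor-core East crosses ← the south bank.
9. reactor-core Mid and reactor-core North cross → the north bank.
10. reactor-core North crosses ← the south bank.
11. reactor-core East, reactor-core North, and reactor-core West cross → the north bank.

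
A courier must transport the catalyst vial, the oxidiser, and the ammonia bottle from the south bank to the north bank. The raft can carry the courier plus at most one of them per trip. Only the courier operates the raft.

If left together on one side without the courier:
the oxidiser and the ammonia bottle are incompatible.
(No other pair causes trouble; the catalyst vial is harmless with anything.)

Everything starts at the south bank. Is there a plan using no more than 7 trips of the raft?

Yes

Yes — this plan uses 5 crossings (≤ 7):
1. Courier goes to the north bank with the oxidiser.
2. Courier goes back to the south bank alone.
3. Courier goes to the north bank with the catalyst vial.
4. Courier goes back to the south bank alone.
5. Courier goes to the north bank with the ammonia bottle.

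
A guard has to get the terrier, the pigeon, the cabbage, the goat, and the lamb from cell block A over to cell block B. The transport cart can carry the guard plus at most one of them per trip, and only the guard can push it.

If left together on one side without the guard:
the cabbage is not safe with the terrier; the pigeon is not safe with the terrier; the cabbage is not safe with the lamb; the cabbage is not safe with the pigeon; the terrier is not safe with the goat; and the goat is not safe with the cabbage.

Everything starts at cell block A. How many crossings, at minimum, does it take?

impossible

Whatever the first load, the items left behind include a forbidden pair without the guard. No opening move is safe, so no plan exists.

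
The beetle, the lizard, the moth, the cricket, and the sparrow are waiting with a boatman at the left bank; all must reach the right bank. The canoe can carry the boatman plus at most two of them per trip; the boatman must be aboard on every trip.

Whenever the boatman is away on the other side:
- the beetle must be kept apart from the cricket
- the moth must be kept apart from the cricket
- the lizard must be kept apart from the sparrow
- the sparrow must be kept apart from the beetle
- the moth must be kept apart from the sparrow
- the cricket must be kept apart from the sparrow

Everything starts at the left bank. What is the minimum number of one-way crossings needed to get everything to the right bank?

Counting alone: the boatman can take at most 2 across per trip to the right bank, so moving all 5 needs at least 3 loaded trips out, with a return between consecutive ones — at least 5 crossings.
The safety rule pushes this higher. Following every safe sequence of crossings, the most of the 5 that can be at the right bank as the canoe arrives there on crossing 5 is 4 — never all 5.
So no plan with fewer than 7 crossings exists, and this one achieves 7:
1. Boatman goes to the right bank with the cricket and the sparrow.
2. Boatman goes back to the left bank with the cricket.
3. Boatman goes to the right bank with the beetle and the moth.
4. Boatman goes back to the left bank with the sparrow.
5. Boatman goes to the right bank with the cricket and the lizard.
6. Boatman goes back to the left bank with the cricket.
7. Boatman goes to the right bank with the cricket and the sparrow.

7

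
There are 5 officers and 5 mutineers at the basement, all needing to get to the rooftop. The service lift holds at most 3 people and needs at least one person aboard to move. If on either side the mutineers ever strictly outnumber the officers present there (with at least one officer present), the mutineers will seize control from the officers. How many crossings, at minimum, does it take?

11

Counting alone: each trip to the rooftop takes at most 3 across and each return brings at least 1 back, so after t trips out (and t−1 returns) at most 3t − (t−1) of the 10 are across; that first reaches 10 at t = 5, so at least 9 crossings are needed.
The safety rule pushes this higher. Following every safe sequence of crossings, the most of the 10 that can be at the rooftop as the service lift arrives there on crossing 9 is 9 — never all 10.
So no plan with fewer than 11 crossings exists, and this one achieves 11:
1. 2 mutineers → the rooftop.  (the basement: 5O 3M; the rooftop: 0O 2M)
2. 1 mutineer ← the basement.  (the basement: 5O 4M; the rooftop: 0O 1M)
3. 3 mutineers → the rooftop.  (the basement: 5O 1M; the rooftop: 0O 4M)
4. 1 mutineer ← the basement.  (the basement: 5O 2M; the rooftop: 0O 3M)
5. 3 officers → the rooftop.  (the basement: 2O 2M; the rooftop: 3O 3M)
6. 1 officer and 1 mutineer ← the basement.  (the basement: 3O 3M; the rooftop: 2O 2M)
7. 3 officers → the rooftop.  (the basement: 0O 3M; the rooftop: 5O 2M)
8. 1 mutineer ← the basement.  (the basement: 0O 4M; the rooftop: 5O 1M)
9. 2 mutineers → the rooftop.  (the basement: 0O 2M; the rooftop: 5O 3M)
10. 1 mutineer ← the basement.  (the basement: 0O 3M; the rooftop: 5O 2M)
11. 3 mutineers → the rooftop.  (the basement: 0O 0M; the rooftop: 5O 5M)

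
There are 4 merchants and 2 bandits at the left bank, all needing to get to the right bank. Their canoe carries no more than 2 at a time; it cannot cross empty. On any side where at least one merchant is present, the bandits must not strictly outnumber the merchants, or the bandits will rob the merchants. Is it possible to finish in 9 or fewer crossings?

Yes — this plan uses 9 crossings (≤ 9):
1. 2 bandits → the right bank.  (the left bank: 4M 0B; the right bank: 0M 2B)
2. 1 bandit ← the left bank.  (the left bank: 4M 1B; the right bank: 0M 1B)
3. 2 merchants → the right bank.  (the left bank: 2M 1B; the right bank: 2M 1B)
4. 1 bandit ← the left bank.  (the left bank: 2M 2B; the right bank: 2M 0B)
5. 2 bandits → the right bank.  (the left bank: 2M 0B; the right bank: 2M 2B)
6. 1 bandit ← the left bank.  (the left bank: 2M 1B; the right bank: 2M 1B)
7. 1 merchant and 1 bandit → the right bank.  (the left bank: 1M 0B; the right bank: 3M 2B)
8. 1 bandit ← the left bank.  (the left bank: 1M 1B; the right bank: 3M 1B)
9. 1 merchant and 1 bandit → the right bank.  (the left bank: 0M 0B; the right bank: 4M 2B)

Yes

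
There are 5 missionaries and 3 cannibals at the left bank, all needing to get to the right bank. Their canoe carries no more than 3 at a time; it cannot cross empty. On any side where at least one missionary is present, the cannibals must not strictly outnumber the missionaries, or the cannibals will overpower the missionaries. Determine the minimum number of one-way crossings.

7

Counting alone: each trip to the right bank takes at most 3 across and each return brings at least 1 back, so after t trips out (and t−1 returns) at most 3t − (t−1) of the 8 are across; that first reaches 8 at t = 4, so at least 7 crossings are needed.
The plan below uses exactly 7 crossings, so it is optimal:
1. 2 cannibals → the right bank.  (the left bank: 5M 1C; the right bank: 0M 2C)
2. 1 cannibal ← the left bank.  (the left bank: 5M 2C; the right bank: 0M 1C)
3. 2 missionaries and 1 cannibal → the right bank.  (the left bank: 3M 1C; the right bank: 2M 2C)
4. 1 cannibal ← the left bank.  (the left bank: 3M 2C; the right bank: 2M 1C)
5. 1 missionary and 2 cannibals → the right bank.  (the left bank: 2M 0C; the right bank: 3M 3C)
6. 1 cannibal ← the left bank.  (the left bank: 2M 1C; the right bank: 3M 2C)
7. 2 missionaries and 1 cannibal → the right bank.  (the left bank: 0M 0C; the right bank: 5M 3C)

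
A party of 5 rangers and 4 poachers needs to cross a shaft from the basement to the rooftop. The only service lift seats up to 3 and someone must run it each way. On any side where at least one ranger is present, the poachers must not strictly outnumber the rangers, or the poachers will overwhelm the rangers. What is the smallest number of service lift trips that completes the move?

7

Counting alone: each trip to the rooftop takes at most 3 across and each return brings at least 1 back, so after t trips out (and t−1 returns) at most 3t − (t−1) of the 9 are across; that first reaches 9 at t = 4, so at least 7 crossings are needed.
The plan below uses exactly 7 crossings, so it is optimal:
1. 3 poachers → the rooftop.  (the basement: 5R 1P; the rooftop: 0R 3P)
2. 1 poacher ← the basement.  (the basement: 5R 2P; the rooftop: 0R 2P)
3. 3 rangers → the rooftop.  (the basement: 2R 2P; the rooftop: 3R 2P)
4. 1 ranger ← the basement.  (the basement: 3R 2P; the rooftop: 2R 2P)
5. 2 rangers and 1 poacher → the rooftop.  (the basement: 1R 1P; the rooftop: 4R 3P)
6. 1 ranger ← the basement.  (the basement: 2R 1P; the rooftop: 3R 3P)
7. 2 rangers and 1 poacher → the rooftop.  (the basement: 0R 0P; the rooftop: 5R 4P)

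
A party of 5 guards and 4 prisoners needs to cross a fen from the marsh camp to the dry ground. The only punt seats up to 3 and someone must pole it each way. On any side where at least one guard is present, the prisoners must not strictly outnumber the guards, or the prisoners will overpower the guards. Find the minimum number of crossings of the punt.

Counting alone: each trip to the dry ground takes at most 3 across and each return brings at least 1 back, so after t trips out (and t−1 returns) at most 3t − (t−1) of the 9 are across; that first reaches 9 at t = 4, so at least 7 crossings are needed.
The plan below uses exactly 7 crossings, so it is optimal:
1. 3 prisoners → the dry ground.  (the marsh camp: 5G 1P; the dry ground: 0G 3P)
2. 1 prisoner ← the marsh camp.  (the marsh camp: 5G 2P; the dry ground: 0G 2P)
3. 3 guards → the dry ground.  (the marsh camp: 2G 2P; the dry ground: 3G 2P)
4. 1 guard ← the marsh camp.  (the marsh camp: 3G 2P; the dry ground: 2G 2P)
5. 2 guards and 1 prisoner → the dry ground.  (the marsh camp: 1G 1P; the dry ground: 4G 3P)
6. 1 guard ← the marsh camp.  (the marsh camp: 2G 1P; the dry ground: 3G 3P)
7. 2 guards and 1 prisoner → the dry ground.  (the marsh camp: 0G 0P; the dry ground: 5G 4P)

7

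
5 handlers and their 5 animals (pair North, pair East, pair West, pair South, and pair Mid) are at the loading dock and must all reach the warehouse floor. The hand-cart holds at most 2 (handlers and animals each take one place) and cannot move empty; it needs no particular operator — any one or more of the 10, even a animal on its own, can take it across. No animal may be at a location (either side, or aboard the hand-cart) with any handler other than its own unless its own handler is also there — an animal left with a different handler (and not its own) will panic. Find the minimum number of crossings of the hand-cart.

impossible

Following every safe sequence of crossings from the start, the most of the 10 that can be at the warehouse floor as the hand-cart arrives there on crossings 1, 3, 5, 7 is 2, 3, 4, 5 respectively; the best ever achieved is 5 of 10.
From crossing 9 on, no configuration arises that was not already reachable earlier: only 82 distinct safe configurations (who is on which side, and where the hand-cart is) can ever be reached, none of them has everyone across, and every continuation just revisits them. So no valid plan exists.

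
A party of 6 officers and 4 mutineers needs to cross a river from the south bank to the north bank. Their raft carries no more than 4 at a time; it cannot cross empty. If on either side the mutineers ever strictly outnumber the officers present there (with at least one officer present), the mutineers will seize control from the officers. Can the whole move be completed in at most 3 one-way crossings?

Counting alone: each trip to the north bank takes at most 4 across and each return brings at least 1 back, so after t trips out (and t−1 returns) at most 4t − (t−1) of the 10 are across; that first reaches 10 at t = 3, so at least 5 crossings are needed.
Since 3 < 5, 3 crossings cannot be enough. (The shortest complete plan in fact takes 5:)
1. 4 mutineers → the north bank.  (the south bank: 6O 0M; the north bank: 0O 4M)
2. 1 mutineer ← the south bank.  (the south bank: 6O 1M; the north bank: 0O 3M)
3. 4 officers → the north bank.  (the south bank: 2O 1M; the north bank: 4O 3M)
4. 1 mutineer ← the south bank.  (the south bank: 2O 2M; the north bank: 4O 2M)
5. 2 officers and 2 mutineers → the north bank.  (the south bank: 0O 0M; the north bank: 6O 4M)

No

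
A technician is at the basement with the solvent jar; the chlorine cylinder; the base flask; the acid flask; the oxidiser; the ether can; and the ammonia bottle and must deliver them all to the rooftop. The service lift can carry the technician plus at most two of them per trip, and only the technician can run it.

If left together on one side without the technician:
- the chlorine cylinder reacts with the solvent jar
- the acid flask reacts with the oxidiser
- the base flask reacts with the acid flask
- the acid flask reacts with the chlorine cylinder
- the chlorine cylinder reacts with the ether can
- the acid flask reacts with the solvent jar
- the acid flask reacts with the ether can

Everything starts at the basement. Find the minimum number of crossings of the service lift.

11

Counting alone: the technician can take at most 2 across per trip to the rooftop, so moving all 7 needs at least 4 loaded trips out, with a return between consecutive ones — at least 7 crossings.
The safety rule pushes this higher. Following every safe sequence of crossings, the most of the 7 that can be at the rooftop as the service lift arrives there on crossings 7, 9 is 5, 6 respectively — never all 7.
So no plan with fewer than 11 crossings exists, and this one achieves 11:
1. Technician goes to the rooftop with the acid flask and the chlorine cylinder.
2. Technician goes back to the basement with the chlorine cylinder.
3. Technician goes to the rooftop with the ether can and the solvent jar.
4. Technician goes back to the basement with the acid flask.
5. Technician goes to the rooftop with the acid flask and the base flask.
6. Technician goes back to the basement with the acid flask.
7. Technician goes to the rooftop with the chlorine cylinder and the oxidiser.
8. Technician goes back to the basement with the chlorine cylinder.
9. Technician goes to the rooftop with the ammonia bottle and the chlorine cylinder.
10. Technician goes back to the basement with the chlorine cylinder.
11. Technician goes to the rooftop with the acid flask and the chlorine cylinder.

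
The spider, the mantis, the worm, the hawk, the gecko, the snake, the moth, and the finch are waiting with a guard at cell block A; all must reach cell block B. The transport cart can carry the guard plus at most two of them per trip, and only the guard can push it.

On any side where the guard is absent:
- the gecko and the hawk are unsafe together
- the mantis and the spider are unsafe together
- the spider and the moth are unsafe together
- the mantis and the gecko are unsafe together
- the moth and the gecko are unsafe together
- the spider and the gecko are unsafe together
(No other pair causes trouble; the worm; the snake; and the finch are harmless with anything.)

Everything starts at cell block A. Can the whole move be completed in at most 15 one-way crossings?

Yes — this plan uses 13 crossings (≤ 15):
1. Guard goes to cell block B with the gecko and the spider.  [cell block A: the finch, the hawk, the mantis, the moth, the snake, the worm | cell block B: the gecko, the spider]
2. Guard goes back to cell block A with the spider.  [cell block A: the finch, the hawk, the mantis, the moth, the snake, the spider, the worm | cell block B: the gecko]
3. Guard goes to cell block B with the spider and the worm.  [cell block A: the finch, the hawk, the mantis, the moth, the snake | cell block B: the gecko, the spider, the worm]
4. Guard goes back to cell block A with the spider.  [cell block A: the finch, the hawk, the mantis, the moth, the snake, the spider | cell block B: the gecko, the worm]
5. Guard goes to cell block B with the hawk and the spider.  [cell block A: the finch, the mantis, the moth, the snake | cell block B: the gecko, the hawk, the spider, the worm]
6. Guard goes back to cell block A with the gecko.  [cell block A: the finch, the gecko, the mantis, the moth, the snake | cell block B: the hawk, the spider, the worm]
7. Guard goes to cell block B with the mantis and the moth.  [cell block A: the finch, the gecko, the snake | cell block B: the hawk, the mantis, the moth, the spider, the worm]
8. Guard goes back to cell block A with the spider.  [cell block A: the finch, the gecko, the snake, the spider | cell block B: the hawk, the mantis, the moth, the worm]
9. Guard goes to cell block B with the snake and the spider.  [cell block A: the finch, the gecko | cell block B: the hawk, the mantis, the moth, the snake, the spider, the worm]
10. Guard goes back to cell block A with the spider.  [cell block A: the finch, the gecko, the spider | cell block B: the hawk, the mantis, the moth, the snake, the worm]
11. Guard goes to cell block B with the finch and the spider.  [cell block A: the gecko | cell block B: the finch, the hawk, the mantis, the moth, the snake, the spider, the worm]
12. Guard goes back to cell block A with the spider.  [cell block A: the gecko, the spider | cell block B: the finch, the hawk, the mantis, the moth, the snake, the worm]
13. Guard goes to cell block B with the gecko and the spider.  [cell block A: — | cell block B: the finch, the gecko, the hawk, the mantis, the moth, the snake, the spider, the worm]

Yes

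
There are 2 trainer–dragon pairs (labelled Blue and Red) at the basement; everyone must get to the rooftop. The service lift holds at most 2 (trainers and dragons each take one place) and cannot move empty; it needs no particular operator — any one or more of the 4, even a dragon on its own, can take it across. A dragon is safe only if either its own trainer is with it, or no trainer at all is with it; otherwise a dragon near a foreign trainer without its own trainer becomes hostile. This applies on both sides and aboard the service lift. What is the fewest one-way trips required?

5

Counting alone: each trip to the rooftop takes at most 2 across and each return brings at least 1 back, so after t trips out (and t−1 returns) at most 2t − (t−1) of the 4 are across; that first reaches 4 at t = 3, so at least 5 crossings are needed.
The plan below uses exactly 5 crossings, so it is optimal:
1. dragon Blue and trainer Blue cross → the rooftop.
2. trainer Blue crosses ← the basement.
3. trainer Blue and trainer Red cross → the rooftop.
4. trainer Red crosses ← the basement.
5. dragon Red and trainer Red cross → the rooftop.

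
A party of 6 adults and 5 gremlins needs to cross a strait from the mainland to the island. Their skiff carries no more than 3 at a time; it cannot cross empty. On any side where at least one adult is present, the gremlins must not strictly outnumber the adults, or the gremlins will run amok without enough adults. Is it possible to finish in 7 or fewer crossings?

Counting alone: each trip to the island takes at most 3 across and each return brings at least 1 back, so after t trips out (and t−1 returns) at most 3t − (t−1) of the 11 are across; that first reaches 11 at t = 5, so at least 9 crossings are needed.
Since 7 < 9, 7 crossings cannot be enough. (The shortest complete plan in fact takes 9:)
1. 3 gremlins → the island.  (the mainland: 6A 2G; the island: 0A 3G)
2. 1 gremlin ← the mainland.  (the mainland: 6A 3G; the island: 0A 2G)
3. 3 adults → the island.  (the mainland: 3A 3G; the island: 3A 2G)
4. 1 adult ← the mainland.  (the mainland: 4A 3G; the island: 2A 2G)
5. 2 adults and 1 gremlin → the island.  (the mainland: 2A 2G; the island: 4A 3G)
6. 1 adult ← the mainland.  (the mainland: 3A 2G; the island: 3A 3G)
7. 2 adults and 1 gremlin → the island.  (the mainland: 1A 1G; the island: 5A 4G)
8. 1 adult ← the mainland.  (the mainland: 2A 1G; the island: 4A 4G)
9. 2 adults and 1 gremlin → the island.  (the mainland: 0A 0G; the island: 6A 5G)

No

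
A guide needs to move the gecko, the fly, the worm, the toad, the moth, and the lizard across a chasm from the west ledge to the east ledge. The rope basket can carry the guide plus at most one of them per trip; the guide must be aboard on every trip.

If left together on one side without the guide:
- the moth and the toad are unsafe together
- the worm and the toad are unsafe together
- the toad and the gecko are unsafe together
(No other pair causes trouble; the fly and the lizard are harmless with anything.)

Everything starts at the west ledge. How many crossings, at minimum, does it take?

Following every safe sequence of crossings from the start, the most of the 6 that can be at the east ledge as the rope basket arrives there on crossings 1, 3, 5, 7 is 1, 2, 3, 4 respectively; the best ever achieved is 4 of 6.
From crossing 9 on, no configuration arises that was not already reachable earlier: only 36 distinct safe configurations (who is on which side, and where the rope basket is) can ever be reached, none of them has everyone across, and every continuation just revisits them. So no valid plan exists.

impossible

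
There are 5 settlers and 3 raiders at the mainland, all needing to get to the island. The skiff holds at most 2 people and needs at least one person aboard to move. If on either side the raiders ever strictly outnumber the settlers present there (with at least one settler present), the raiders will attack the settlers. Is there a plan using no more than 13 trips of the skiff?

Yes — this plan uses 13 crossings (≤ 13):
1. 2 raiders → the island.  (the mainland: 5S 1R; the island: 0S 2R)
2. 1 raider ← the mainland.  (the mainland: 5S 2R; the island: 0S 1R)
3. 2 raiders → the island.  (the mainland: 5S 0R; the island: 0S 3R)
4. 1 raider ← the mainland.  (the mainland: 5S 1R; the island: 0S 2R)
5. 2 settlers → the island.  (the mainland: 3S 1R; the island: 2S 2R)
6. 1 raider ← the mainland.  (the mainland: 3S 2R; the island: 2S 1R)
7. 1 settler and 1 raider → the island.  (the mainland: 2S 1R; the island: 3S 2R)
8. 1 raider ← the mainland.  (the mainland: 2S 2R; the island: 3S 1R)
9. 2 raiders → the island.  (the mainland: 2S 0R; the island: 3S 3R)
10. 1 raider ← the mainland.  (the mainland: 2S 1R; the island: 3S 2R)
11. 1 settler and 1 raider → the island.  (the mainland: 1S 0R; the island: 4S 3R)
12. 1 raider ← the mainland.  (the mainland: 1S 1R; the island: 4S 2R)
13. 1 settler and 1 raider → the island.  (the mainland: 0S 0R; the island: 5S 3R)

Yes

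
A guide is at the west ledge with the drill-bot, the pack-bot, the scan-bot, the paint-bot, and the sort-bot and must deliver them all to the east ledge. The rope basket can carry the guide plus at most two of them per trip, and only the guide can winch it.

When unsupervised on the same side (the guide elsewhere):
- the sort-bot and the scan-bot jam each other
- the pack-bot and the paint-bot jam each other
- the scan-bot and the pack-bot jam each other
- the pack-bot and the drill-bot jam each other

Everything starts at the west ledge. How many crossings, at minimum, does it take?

Counting alone: the guide can take at most 2 across per trip to the east ledge, so moving all 5 needs at least 3 loaded trips out, with a return between consecutive ones — at least 5 crossings.
The plan below uses exactly 5 crossings, so it is optimal:
1. Guide goes to the east ledge with the pack-bot and the scan-bot.
2. Guide goes back to the west ledge with the pack-bot.
3. Guide goes to the east ledge with the drill-bot and the paint-bot.
4. Guide goes back to the west ledge alone.
5. Guide goes to the east ledge with the pack-bot and the sort-bot.

5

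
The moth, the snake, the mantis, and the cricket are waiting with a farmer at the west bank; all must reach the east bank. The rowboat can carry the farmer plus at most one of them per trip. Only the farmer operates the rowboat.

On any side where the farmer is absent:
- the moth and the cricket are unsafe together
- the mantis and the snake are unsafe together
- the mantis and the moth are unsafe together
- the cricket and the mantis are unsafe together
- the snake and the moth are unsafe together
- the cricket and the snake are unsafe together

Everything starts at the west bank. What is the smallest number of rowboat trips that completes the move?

Whatever the first load, the items left behind include a forbidden pair without the farmer. No opening move is safe, so no plan exists.

impossible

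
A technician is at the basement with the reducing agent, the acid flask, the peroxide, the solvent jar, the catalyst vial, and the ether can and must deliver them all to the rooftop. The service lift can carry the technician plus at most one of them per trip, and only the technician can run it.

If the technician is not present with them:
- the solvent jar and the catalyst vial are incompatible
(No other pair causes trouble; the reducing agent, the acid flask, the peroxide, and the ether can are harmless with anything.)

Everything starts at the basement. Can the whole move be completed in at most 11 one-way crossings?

Yes

Yes — this plan uses 11 crossings (≤ 11):
1. Technician goes to the rooftop with the solvent jar.
2. Technician goes back to the basement alone.
3. Technician goes to the rooftop with the reducing agent.
4. Technician goes back to the basement alone.
5. Technician goes to the rooftop with the acid flask.
6. Technician goes back to the basement alone.
7. Technician goes to the rooftop with the peroxide.
8. Technician goes back to the basement alone.
9. Technician goes to the rooftop with the ether can.
10. Technician goes back to the basement alone.
11. Technician goes to the rooftop with the catalyst vial.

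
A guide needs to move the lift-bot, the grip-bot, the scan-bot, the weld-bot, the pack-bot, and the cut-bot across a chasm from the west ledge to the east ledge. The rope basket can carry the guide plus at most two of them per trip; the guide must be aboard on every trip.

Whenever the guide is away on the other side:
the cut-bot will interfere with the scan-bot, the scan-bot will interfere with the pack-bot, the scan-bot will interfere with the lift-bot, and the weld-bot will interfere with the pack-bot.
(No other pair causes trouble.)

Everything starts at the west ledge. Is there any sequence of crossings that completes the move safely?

1. Guide goes to the east ledge with the scan-bot and the weld-bot.  [the west ledge: the cut-bot, the grip-bot, the lift-bot, the pack-bot | the east ledge: the scan-bot, the weld-bot]
2. Guide goes back to the west ledge alone.  [the west ledge: the cut-bot, the grip-bot, the lift-bot, the pack-bot | the east ledge: the scan-bot, the weld-bot]
3. Guide goes to the east ledge with the grip-bot.  [the west ledge: the cut-bot, the lift-bot, the pack-bot | the east ledge: the grip-bot, the scan-bot, the weld-bot]
4. Guide goes back to the west ledge alone.  [the west ledge: the cut-bot, the lift-bot, the pack-bot | the east ledge: the grip-bot, the scan-bot, the weld-bot]
5. Guide goes to the east ledge with the cut-bot and the lift-bot.  [the west ledge: the pack-bot | the east ledge: the cut-bot, the grip-bot, the lift-bot, the scan-bot, the weld-bot]
6. Guide goes back to the west ledge with the scan-bot.  [the west ledge: the pack-bot, the scan-bot | the east ledge: the cut-bot, the grip-bot, the lift-bot, the weld-bot]
7. Guide goes to the east ledge with the pack-bot and the scan-bot.  [the west ledge: — | the east ledge: the cut-bot, the grip-bot, the lift-bot, the pack-bot, the scan-bot, the weld-bot]

Yes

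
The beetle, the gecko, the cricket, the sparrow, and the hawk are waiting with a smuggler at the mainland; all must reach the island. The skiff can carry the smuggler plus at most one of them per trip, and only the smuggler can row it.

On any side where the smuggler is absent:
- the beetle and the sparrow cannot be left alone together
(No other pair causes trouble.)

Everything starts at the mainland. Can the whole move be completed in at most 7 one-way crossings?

No

Counting alone: the smuggler can take at most 1 across per trip to the island, so moving all 5 needs at least 5 loaded trips out, with a return between consecutive ones — at least 9 crossings.
Since 7 < 9, 7 crossings cannot be enough. (The shortest complete plan in fact takes 9:)
1. Smuggler goes to the island with the beetle.
2. Smuggler goes back to the mainland alone.
3. Smuggler goes to the island with the gecko.
4. Smuggler goes back to the mainland alone.
5. Smuggler goes to the island with the cricket.
6. Smuggler goes back to the mainland alone.
7. Smuggler goes to the island with the hawk.
8. Smuggler goes back to the mainland alone.
9. Smuggler goes to the island with the sparrow.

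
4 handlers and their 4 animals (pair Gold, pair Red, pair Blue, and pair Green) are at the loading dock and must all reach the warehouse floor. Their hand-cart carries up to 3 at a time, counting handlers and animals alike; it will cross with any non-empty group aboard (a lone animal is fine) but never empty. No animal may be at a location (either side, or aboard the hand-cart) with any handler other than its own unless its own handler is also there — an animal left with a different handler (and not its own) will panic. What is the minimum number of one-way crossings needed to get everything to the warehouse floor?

Counting alone: each trip to the warehouse floor takes at most 3 across and each return brings at least 1 back, so after t trips out (and t−1 returns) at most 3t − (t−1) of the 8 are across; that first reaches 8 at t = 4, so at least 7 crossings are needed.
The safety rule pushes this higher. Following every safe sequence of crossings, the most of the 8 that can be at the warehouse floor as the hand-cart arrives there on crossing 7 is 7 — never all 8.
So no plan with fewer than 9 crossings exists, and this one achieves 9:
1. animal Gold and handler Gold cross → the warehouse floor.
2. handler Gold crosses ← the loading dock.
3. animal Red, handler Gold, and handler Red cross → the warehouse floor.
4. animal Gold and handler Gold cross ← the loading dock.
5. handler Blue, handler Gold, and handler Green cross → the warehouse floor.
6. animal Red crosses ← the loading dock.
7. animal Gold and animal Red cross → the warehouse floor.
8. animal Gold crosses ← the loading dock.
9. animal Blue, animal Gold, and animal Green cross → the warehouse floor.

9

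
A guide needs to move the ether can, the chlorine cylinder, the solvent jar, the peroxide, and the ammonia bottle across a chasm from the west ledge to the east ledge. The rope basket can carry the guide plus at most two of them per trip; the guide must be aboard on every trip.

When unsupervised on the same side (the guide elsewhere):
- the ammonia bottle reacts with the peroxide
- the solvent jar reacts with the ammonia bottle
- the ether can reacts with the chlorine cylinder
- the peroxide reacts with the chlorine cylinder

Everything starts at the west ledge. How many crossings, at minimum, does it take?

7

Counting alone: the guide can take at most 2 across per trip to the east ledge, so moving all 5 needs at least 3 loaded trips out, with a return between consecutive ones — at least 5 crossings.
The safety rule pushes this higher. Following every safe sequence of crossings, the most of the 5 that can be at the east ledge as the rope basket arrives there on crossing 5 is 4 — never all 5.
So no plan with fewer than 7 crossings exists, and this one achieves 7:
1. Guide goes to the east ledge with the ammonia bottle and the chlorine cylinder.  [the west ledge: the ether can, the peroxide, the solvent jar | the east ledge: the ammonia bottle, the chlorine cylinder]
2. Guide goes back to the west ledge alone.  [the west ledge: the ether can, the peroxide, the solvent jar | the east ledge: the ammonia bottle, the chlorine cylinder]
3. Guide goes to the east ledge with the ether can.  [the west ledge: the peroxide, the solvent jar | the east ledge: the ammonia bottle, the chlorine cylinder, the ether can]
4. Guide goes back to the west ledge with the chlorine cylinder.  [the west ledge: the chlorine cylinder, the peroxide, the solvent jar | the east ledge: the ammonia bottle, the ether can]
5. Guide goes to the east ledge with the peroxide and the solvent jar.  [the west ledge: the chlorine cylinder | the east ledge: the ammonia bottle, the ether can, the peroxide, the solvent jar]
6. Guide goes back to the west ledge with the ammonia bottle.  [the west ledge: the ammonia bottle, the chlorine cylinder | the east ledge: the ether can, the peroxide, the solvent jar]
7. Guide goes to the east ledge with the ammonia bottle and the chlorine cylinder.  [the west ledge: — | the east ledge: the ammonia bottle, the chlorine cylinder, the ether can, the peroxide, the solvent jar]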